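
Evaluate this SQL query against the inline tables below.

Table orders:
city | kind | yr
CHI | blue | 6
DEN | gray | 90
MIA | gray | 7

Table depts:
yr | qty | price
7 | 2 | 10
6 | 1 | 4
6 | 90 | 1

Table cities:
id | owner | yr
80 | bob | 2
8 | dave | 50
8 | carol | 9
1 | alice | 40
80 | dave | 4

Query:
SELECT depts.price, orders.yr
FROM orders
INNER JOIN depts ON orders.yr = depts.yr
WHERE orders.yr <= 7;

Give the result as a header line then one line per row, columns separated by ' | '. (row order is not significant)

== RESULT ==
depts.price | orders.yr
4 | 6
1 | 6
10 | 7

Derivation:
After JOIN depts (3 rows):
orders.city | orders.kind | orders.yr | depts.yr | depts.qty | depts.price
CHI | blue | 6 | 6 | 1 | 4
CHI | blue | 6 | 6 | 90 | 1
MIA | gray | 7 | 7 | 2 | 10
After WHERE (3 rows):
orders.city | orders.kind | orders.yr | depts.yr | depts.qty | depts.price
CHI | blue | 6 | 6 | 1 | 4
CHI | blue | 6 | 6 | 90 | 1
MIA | gray | 7 | 7 | 2 | 10
After SELECT (3 rows):
depts.price | orders.yr
4 | 6
1 | 6
10 | 7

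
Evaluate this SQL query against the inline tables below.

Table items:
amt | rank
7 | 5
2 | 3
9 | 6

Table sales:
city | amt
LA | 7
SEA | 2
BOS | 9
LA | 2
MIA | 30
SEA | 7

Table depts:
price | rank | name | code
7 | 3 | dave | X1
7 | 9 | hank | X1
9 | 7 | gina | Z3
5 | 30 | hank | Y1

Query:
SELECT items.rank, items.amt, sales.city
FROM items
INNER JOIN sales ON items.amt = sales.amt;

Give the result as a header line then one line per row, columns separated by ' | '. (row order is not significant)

== RESULT ==
items.rank | items.amt | sales.city
5 | 7 | LA
5 | 7 | SEA
3 | 2 | SEA
3 | 2 | LA
6 | 9 | BOS

Derivation:
After JOIN sales (5 rows):
items.amt | items.rank | sales.city | sales.amt
7 | 5 | LA | 7
7 | 5 | SEA | 7
2 | 3 | SEA | 2
2 | 3 | LA | 2
9 | 6 | BOS | 9
After SELECT (5 rows):
items.rank | items.amt | sales.city
5 | 7 | LA
5 | 7 | SEA
3 | 2 | SEA
3 | 2 | LA
6 | 9 | BOS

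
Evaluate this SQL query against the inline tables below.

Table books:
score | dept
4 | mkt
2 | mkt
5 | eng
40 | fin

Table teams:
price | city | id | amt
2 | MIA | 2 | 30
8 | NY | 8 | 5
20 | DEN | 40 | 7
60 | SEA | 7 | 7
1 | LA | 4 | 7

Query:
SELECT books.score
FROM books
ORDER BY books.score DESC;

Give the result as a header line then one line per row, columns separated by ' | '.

== RESULT ==
books.score
40
5
4
2

Derivation:
After SELECT (4 rows):
books.score
4
2
5
40
After ORDER BY (4 rows):
books.score
40
5
4
2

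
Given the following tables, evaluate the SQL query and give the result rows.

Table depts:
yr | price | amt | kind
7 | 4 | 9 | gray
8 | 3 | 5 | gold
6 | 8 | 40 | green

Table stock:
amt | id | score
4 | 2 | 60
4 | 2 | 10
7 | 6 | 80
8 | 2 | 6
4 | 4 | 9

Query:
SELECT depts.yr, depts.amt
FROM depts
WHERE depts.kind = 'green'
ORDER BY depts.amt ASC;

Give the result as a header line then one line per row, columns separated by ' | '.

== RESULT ==
depts.yr | depts.amt
6 | 40

Derivation:
After WHERE (1 rows):
depts.yr | depts.price | depts.amt | depts.kind
6 | 8 | 40 | green
After SELECT (1 rows):
depts.yr | depts.amt
6 | 40
After ORDER BY (1 rows):
depts.yr | depts.amt
6 | 40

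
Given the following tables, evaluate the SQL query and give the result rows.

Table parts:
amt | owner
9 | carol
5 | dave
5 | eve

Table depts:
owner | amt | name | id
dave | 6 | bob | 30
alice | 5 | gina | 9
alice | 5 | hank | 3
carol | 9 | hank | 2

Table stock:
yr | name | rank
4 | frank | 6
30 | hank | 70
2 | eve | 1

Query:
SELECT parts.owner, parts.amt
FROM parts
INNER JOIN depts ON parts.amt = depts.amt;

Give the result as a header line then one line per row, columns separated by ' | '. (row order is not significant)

After JOIN depts (5 rows):
parts.amt | parts.owner | depts.owner | depts.amt | depts.name | depts.id
9 | carol | carol | 9 | hank | 2
5 | dave | alice | 5 | gina | 9
5 | dave | alice | 5 | hank | 3
5 | eve | alice | 5 | gina | 9
5 | eve | alice | 5 | hank | 3
After SELECT (5 rows):
parts.owner | parts.amt
carol | 9
dave | 5
dave | 5
eve | 5
eve | 5

== RESULT ==
parts.owner | parts.amt
carol | 9
dave | 5
dave | 5
eve | 5
eve | 5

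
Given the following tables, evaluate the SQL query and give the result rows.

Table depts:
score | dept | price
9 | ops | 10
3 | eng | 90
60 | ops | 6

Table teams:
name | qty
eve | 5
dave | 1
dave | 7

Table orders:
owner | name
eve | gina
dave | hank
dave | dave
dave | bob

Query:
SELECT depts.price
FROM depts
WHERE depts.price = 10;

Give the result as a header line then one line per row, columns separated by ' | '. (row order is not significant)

== RESULT ==
depts.price
10

Derivation:
After WHERE (1 rows):
depts.score | depts.dept | depts.price
9 | ops | 10
After SELECT (1 rows):
depts.price
10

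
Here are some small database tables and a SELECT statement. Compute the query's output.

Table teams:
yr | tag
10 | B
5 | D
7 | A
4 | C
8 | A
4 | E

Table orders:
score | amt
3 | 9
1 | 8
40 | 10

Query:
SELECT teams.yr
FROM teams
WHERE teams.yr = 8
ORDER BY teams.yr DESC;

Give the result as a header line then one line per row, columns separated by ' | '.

== RESULT ==
teams.yr
8

Derivation:
After WHERE (1 rows):
teams.yr | teams.tag
8 | A
After SELECT (1 rows):
teams.yr
8
After ORDER BY (1 rows):
teams.yr
8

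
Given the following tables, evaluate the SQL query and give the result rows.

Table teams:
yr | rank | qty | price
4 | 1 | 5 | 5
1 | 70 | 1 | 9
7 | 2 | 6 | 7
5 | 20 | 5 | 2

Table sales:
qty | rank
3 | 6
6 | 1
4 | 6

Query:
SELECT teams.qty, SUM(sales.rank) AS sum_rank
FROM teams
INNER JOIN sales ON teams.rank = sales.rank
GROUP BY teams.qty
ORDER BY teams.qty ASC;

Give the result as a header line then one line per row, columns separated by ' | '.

After JOIN sales (1 rows):
teams.yr | teams.rank | teams.qty | teams.price | sales.qty | sales.rank
4 | 1 | 5 | 5 | 6 | 1
After GROUP BY (1 rows):
teams.qty | sum_rank
5 | 1
After ORDER BY (1 rows):
teams.qty | sum_rank
5 | 1

== RESULT ==
teams.qty | sum_rank
5 | 1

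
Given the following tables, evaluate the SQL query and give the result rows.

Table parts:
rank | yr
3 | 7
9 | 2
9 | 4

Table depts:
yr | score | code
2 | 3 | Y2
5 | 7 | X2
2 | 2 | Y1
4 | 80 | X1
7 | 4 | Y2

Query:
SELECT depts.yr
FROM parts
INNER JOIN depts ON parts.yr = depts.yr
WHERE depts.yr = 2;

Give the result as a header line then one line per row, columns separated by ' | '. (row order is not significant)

== RESULT ==
depts.yr
2
2

Derivation:
After JOIN depts (4 rows):
parts.rank | parts.yr | depts.yr | depts.score | depts.code
3 | 7 | 7 | 4 | Y2
9 | 2 | 2 | 3 | Y2
9 | 2 | 2 | 2 | Y1
9 | 4 | 4 | 80 | X1
After WHERE (2 rows):
parts.rank | parts.yr | depts.yr | depts.score | depts.code
9 | 2 | 2 | 3 | Y2
9 | 2 | 2 | 2 | Y1
After SELECT (2 rows):
depts.yr
2
2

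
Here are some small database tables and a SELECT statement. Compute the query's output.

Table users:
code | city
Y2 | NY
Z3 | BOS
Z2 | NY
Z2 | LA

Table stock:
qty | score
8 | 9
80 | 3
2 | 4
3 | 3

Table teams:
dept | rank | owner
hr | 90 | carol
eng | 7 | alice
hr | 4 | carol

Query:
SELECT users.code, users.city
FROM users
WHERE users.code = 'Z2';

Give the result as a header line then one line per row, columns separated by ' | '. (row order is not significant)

After WHERE (2 rows):
users.code | users.city
Z2 | NY
Z2 | LA
After SELECT (2 rows):
users.code | users.city
Z2 | NY
Z2 | LA

== RESULT ==
users.code | users.city
Z2 | NY
Z2 | LA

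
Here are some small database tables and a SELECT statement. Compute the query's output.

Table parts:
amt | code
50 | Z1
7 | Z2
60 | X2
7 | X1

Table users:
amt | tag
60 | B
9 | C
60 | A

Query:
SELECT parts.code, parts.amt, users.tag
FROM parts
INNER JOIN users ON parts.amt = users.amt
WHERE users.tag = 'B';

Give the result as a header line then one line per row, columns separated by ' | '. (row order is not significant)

After JOIN users (2 rows):
parts.amt | parts.code | users.amt | users.tag
60 | X2 | 60 | B
60 | X2 | 60 | A
After WHERE (1 rows):
parts.amt | parts.code | users.amt | users.tag
60 | X2 | 60 | B
After SELECT (1 rows):
parts.code | parts.amt | users.tag
X2 | 60 | B

== RESULT ==
parts.code | parts.amt | users.tag
X2 | 60 | B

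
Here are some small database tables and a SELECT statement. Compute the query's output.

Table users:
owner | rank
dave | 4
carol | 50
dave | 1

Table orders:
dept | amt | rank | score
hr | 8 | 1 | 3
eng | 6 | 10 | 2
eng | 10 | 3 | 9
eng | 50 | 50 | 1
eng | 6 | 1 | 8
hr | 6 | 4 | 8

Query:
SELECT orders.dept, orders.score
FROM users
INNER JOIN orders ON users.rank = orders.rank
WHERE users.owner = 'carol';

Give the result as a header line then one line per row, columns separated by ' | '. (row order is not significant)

After JOIN orders (4 rows):
users.owner | users.rank | orders.dept | orders.amt | orders.rank | orders.score
dave | 4 | hr | 6 | 4 | 8
carol | 50 | eng | 50 | 50 | 1
dave | 1 | hr | 8 | 1 | 3
dave | 1 | eng | 6 | 1 | 8
After WHERE (1 rows):
users.owner | users.rank | orders.dept | orders.amt | orders.rank | orders.score
carol | 50 | eng | 50 | 50 | 1
After SELECT (1 rows):
orders.dept | orders.score
eng | 1

== RESULT ==
orders.dept | orders.score
eng | 1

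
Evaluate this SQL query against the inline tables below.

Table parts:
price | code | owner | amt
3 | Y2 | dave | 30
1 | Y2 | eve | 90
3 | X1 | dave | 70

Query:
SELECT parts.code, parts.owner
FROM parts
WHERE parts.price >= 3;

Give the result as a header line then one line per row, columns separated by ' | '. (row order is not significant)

After WHERE (2 rows):
parts.price | parts.code | parts.owner | parts.amt
3 | Y2 | dave | 30
3 | X1 | dave | 70
After SELECT (2 rows):
parts.code | parts.owner
Y2 | dave
X1 | dave

== RESULT ==
parts.code | parts.owner
Y2 | dave
X1 | dave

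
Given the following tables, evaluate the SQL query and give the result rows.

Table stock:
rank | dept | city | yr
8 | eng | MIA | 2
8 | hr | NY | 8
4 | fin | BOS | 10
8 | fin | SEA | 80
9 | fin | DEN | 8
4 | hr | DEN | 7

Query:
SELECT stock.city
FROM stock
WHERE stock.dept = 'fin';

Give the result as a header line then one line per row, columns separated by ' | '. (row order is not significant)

== RESULT ==
stock.city
BOS
SEA
DEN

Derivation:
After WHERE (3 rows):
stock.rank | stock.dept | stock.city | stock.yr
4 | fin | BOS | 10
8 | fin | SEA | 80
9 | fin | DEN | 8
After SELECT (3 rows):
stock.city
BOS
SEA
DEN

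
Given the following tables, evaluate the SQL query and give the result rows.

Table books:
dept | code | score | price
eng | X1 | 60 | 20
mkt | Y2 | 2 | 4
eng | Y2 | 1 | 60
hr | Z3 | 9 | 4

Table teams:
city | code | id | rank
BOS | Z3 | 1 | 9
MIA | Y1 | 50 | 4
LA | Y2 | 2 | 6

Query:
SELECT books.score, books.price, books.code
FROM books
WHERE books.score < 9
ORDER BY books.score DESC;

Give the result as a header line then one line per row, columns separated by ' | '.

== RESULT ==
books.score | books.price | books.code
2 | 4 | Y2
1 | 60 | Y2

Derivation:
After WHERE (2 rows):
books.dept | books.code | books.score | books.price
mkt | Y2 | 2 | 4
eng | Y2 | 1 | 60
After SELECT (2 rows):
books.score | books.price | books.code
2 | 4 | Y2
1 | 60 | Y2
After ORDER BY (2 rows):
books.score | books.price | books.code
2 | 4 | Y2
1 | 60 | Y2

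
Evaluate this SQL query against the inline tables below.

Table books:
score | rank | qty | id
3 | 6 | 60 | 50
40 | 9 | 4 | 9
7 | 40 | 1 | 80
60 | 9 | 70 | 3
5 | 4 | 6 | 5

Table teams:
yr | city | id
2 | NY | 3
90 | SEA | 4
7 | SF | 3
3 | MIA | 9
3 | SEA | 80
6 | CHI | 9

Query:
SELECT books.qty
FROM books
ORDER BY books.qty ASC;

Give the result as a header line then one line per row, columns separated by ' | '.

After SELECT (5 rows):
books.qty
60
4
1
70
6
After ORDER BY (5 rows):
books.qty
1
4
6
60
70

== RESULT ==
books.qty
1
4
6
60
70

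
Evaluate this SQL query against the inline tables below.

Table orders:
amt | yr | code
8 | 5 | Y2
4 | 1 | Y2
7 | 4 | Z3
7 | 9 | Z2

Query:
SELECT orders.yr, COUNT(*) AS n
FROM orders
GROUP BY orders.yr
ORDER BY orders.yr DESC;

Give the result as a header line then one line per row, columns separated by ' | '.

After GROUP BY (4 rows):
orders.yr | n
5 | 1
1 | 1
4 | 1
9 | 1
After ORDER BY (4 rows):
orders.yr | n
9 | 1
5 | 1
4 | 1
1 | 1

== RESULT ==
orders.yr | n
9 | 1
5 | 1
4 | 1
1 | 1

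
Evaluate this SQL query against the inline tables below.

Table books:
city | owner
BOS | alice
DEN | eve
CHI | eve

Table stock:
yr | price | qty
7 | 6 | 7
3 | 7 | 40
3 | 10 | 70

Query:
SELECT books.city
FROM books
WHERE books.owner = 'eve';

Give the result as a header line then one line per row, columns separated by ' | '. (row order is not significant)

After WHERE (2 rows):
books.city | books.owner
DEN | eve
CHI | eve
After SELECT (2 rows):
books.city
DEN
CHI

== RESULT ==
books.city
DEN
CHI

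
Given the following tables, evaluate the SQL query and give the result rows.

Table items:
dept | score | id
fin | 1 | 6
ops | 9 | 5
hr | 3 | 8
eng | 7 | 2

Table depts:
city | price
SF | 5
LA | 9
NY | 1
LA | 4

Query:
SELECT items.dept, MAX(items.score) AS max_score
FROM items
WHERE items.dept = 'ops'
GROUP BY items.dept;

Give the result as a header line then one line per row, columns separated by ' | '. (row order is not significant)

After WHERE (1 rows):
items.dept | items.score | items.id
ops | 9 | 5
After GROUP BY (1 rows):
items.dept | max_score
ops | 9

== RESULT ==
items.dept | max_score
ops | 9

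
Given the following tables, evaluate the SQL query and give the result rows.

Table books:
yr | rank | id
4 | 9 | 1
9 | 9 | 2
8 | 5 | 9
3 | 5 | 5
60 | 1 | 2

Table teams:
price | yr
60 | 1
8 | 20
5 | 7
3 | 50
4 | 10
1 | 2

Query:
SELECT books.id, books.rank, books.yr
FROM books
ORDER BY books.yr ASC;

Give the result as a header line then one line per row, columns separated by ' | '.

== RESULT ==
books.id | books.rank | books.yr
5 | 5 | 3
1 | 9 | 4
9 | 5 | 8
2 | 9 | 9
2 | 1 | 60

Derivation:
After SELECT (5 rows):
books.id | books.rank | books.yr
1 | 9 | 4
2 | 9 | 9
9 | 5 | 8
5 | 5 | 3
2 | 1 | 60
After ORDER BY (5 rows):
books.id | books.rank | books.yr
5 | 5 | 3
1 | 9 | 4
9 | 5 | 8
2 | 9 | 9
2 | 1 | 60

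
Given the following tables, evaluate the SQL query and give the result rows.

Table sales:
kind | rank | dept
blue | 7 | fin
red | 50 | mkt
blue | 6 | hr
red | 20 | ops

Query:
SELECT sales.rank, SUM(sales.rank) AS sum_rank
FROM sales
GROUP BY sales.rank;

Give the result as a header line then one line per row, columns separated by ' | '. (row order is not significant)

After GROUP BY (4 rows):
sales.rank | sum_rank
7 | 7
50 | 50
6 | 6
20 | 20

== RESULT ==
sales.rank | sum_rank
7 | 7
50 | 50
6 | 6
20 | 20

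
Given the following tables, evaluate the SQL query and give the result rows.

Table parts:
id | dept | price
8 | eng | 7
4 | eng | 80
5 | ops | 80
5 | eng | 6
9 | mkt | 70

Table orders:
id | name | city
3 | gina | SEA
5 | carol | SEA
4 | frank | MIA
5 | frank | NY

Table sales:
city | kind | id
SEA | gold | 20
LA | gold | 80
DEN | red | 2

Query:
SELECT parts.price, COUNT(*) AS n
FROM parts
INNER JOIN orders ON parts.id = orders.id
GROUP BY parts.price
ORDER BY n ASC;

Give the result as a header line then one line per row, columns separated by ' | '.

After JOIN orders (5 rows):
parts.id | parts.dept | parts.price | orders.id | orders.name | orders.city
4 | eng | 80 | 4 | frank | MIA
5 | ops | 80 | 5 | carol | SEA
5 | ops | 80 | 5 | frank | NY
5 | eng | 6 | 5 | carol | SEA
5 | eng | 6 | 5 | frank | NY
After GROUP BY (2 rows):
parts.price | n
80 | 3
6 | 2
After ORDER BY (2 rows):
parts.price | n
6 | 2
80 | 3

== RESULT ==
parts.price | n
6 | 2
80 | 3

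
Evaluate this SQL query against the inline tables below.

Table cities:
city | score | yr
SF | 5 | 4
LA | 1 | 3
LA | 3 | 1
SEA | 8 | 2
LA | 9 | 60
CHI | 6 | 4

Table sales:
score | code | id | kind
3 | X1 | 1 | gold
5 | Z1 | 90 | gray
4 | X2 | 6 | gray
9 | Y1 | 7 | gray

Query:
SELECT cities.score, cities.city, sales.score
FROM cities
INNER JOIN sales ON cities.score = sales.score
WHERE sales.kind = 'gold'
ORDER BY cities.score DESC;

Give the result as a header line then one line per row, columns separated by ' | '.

== RESULT ==
cities.score | cities.city | sales.score
3 | LA | 3

Derivation:
After JOIN sales (3 rows):
cities.city | cities.score | cities.yr | sales.score | sales.code | sales.id | sales.kind
SF | 5 | 4 | 5 | Z1 | 90 | gray
LA | 3 | 1 | 3 | X1 | 1 | gold
LA | 9 | 60 | 9 | Y1 | 7 | gray
After WHERE (1 rows):
cities.city | cities.score | cities.yr | sales.score | sales.code | sales.id | sales.kind
LA | 3 | 1 | 3 | X1 | 1 | gold
After SELECT (1 rows):
cities.score | cities.city | sales.score
3 | LA | 3
After ORDER BY (1 rows):
cities.score | cities.city | sales.score
3 | LA | 3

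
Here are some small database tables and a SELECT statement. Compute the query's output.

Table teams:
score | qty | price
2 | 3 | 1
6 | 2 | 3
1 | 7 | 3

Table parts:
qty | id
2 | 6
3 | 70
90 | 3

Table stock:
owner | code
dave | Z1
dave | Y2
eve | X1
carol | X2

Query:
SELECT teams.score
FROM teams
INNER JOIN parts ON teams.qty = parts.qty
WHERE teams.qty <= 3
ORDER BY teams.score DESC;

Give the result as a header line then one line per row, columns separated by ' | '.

== RESULT ==
teams.score
6
2

Derivation:
After JOIN parts (2 rows):
teams.score | teams.qty | teams.price | parts.qty | parts.id
2 | 3 | 1 | 3 | 70
6 | 2 | 3 | 2 | 6
After WHERE (2 rows):
teams.score | teams.qty | teams.price | parts.qty | parts.id
2 | 3 | 1 | 3 | 70
6 | 2 | 3 | 2 | 6
After SELECT (2 rows):
teams.score
2
6
After ORDER BY (2 rows):
teams.score
6
2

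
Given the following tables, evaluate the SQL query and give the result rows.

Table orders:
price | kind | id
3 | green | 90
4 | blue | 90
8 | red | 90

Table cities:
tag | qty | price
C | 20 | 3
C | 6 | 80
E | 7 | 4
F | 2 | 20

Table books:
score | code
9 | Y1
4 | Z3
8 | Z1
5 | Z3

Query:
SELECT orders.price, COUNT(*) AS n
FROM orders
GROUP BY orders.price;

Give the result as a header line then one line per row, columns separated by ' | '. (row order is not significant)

After GROUP BY (3 rows):
orders.price | n
3 | 1
4 | 1
8 | 1

== RESULT ==
orders.price | n
3 | 1
4 | 1
8 | 1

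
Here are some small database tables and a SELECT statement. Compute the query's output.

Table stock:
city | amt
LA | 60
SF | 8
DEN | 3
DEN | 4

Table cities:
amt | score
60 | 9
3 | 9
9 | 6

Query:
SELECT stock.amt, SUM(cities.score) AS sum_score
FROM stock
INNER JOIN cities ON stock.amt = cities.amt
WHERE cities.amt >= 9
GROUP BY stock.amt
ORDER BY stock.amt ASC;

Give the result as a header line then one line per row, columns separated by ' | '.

== RESULT ==
stock.amt | sum_score
60 | 9

Derivation:
After JOIN cities (2 rows):
stock.city | stock.amt | cities.amt | cities.score
LA | 60 | 60 | 9
DEN | 3 | 3 | 9
After WHERE (1 rows):
stock.city | stock.amt | cities.amt | cities.score
LA | 60 | 60 | 9
After GROUP BY (1 rows):
stock.amt | sum_score
60 | 9
After ORDER BY (1 rows):
stock.amt | sum_score
60 | 9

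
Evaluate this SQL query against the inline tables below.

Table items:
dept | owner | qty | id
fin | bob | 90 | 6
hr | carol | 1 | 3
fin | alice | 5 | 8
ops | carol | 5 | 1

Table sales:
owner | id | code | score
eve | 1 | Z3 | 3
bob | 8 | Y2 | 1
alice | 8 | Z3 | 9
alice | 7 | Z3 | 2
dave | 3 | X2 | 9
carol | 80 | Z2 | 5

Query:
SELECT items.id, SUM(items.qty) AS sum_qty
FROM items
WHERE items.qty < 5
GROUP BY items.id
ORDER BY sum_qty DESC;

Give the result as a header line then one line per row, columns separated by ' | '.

== RESULT ==
items.id | sum_qty
3 | 1

Derivation:
After WHERE (1 rows):
items.dept | items.owner | items.qty | items.id
hr | carol | 1 | 3
After GROUP BY (1 rows):
items.id | sum_qty
3 | 1
After ORDER BY (1 rows):
items.id | sum_qty
3 | 1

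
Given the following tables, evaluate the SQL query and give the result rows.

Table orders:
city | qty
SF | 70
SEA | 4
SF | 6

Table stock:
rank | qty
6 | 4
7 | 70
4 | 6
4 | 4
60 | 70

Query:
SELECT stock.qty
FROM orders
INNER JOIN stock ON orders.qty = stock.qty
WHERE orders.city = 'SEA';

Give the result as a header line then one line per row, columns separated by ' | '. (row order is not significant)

== RESULT ==
stock.qty
4
4

Derivation:
After JOIN stock (5 rows):
orders.city | orders.qty | stock.rank | stock.qty
SF | 70 | 7 | 70
SF | 70 | 60 | 70
SEA | 4 | 6 | 4
SEA | 4 | 4 | 4
SF | 6 | 4 | 6
After WHERE (2 rows):
orders.city | orders.qty | stock.rank | stock.qty
SEA | 4 | 6 | 4
SEA | 4 | 4 | 4
After SELECT (2 rows):
stock.qty
4
4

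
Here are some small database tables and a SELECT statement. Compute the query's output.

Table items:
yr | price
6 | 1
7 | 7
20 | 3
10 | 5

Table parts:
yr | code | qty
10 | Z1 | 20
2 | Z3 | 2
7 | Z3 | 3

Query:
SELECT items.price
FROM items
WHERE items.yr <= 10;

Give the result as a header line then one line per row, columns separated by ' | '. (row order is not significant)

After WHERE (3 rows):
items.yr | items.price
6 | 1
7 | 7
10 | 5
After SELECT (3 rows):
items.price
1
7
5

== RESULT ==
items.price
1
7
5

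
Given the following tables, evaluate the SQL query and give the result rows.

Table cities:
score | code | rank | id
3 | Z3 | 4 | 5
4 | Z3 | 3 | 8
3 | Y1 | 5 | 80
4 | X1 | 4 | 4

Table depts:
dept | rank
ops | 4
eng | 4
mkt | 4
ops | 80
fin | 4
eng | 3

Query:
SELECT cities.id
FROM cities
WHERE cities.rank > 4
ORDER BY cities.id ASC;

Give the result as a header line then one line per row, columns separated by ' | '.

After WHERE (1 rows):
cities.score | cities.code | cities.rank | cities.id
3 | Y1 | 5 | 80
After SELECT (1 rows):
cities.id
80
After ORDER BY (1 rows):
cities.id
80

== RESULT ==
cities.id
80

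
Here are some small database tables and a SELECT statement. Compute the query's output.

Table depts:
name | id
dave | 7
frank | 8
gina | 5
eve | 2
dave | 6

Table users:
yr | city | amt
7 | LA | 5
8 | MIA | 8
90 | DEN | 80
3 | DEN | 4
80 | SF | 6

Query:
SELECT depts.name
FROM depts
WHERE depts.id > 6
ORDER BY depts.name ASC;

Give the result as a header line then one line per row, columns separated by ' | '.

After WHERE (2 rows):
depts.name | depts.id
dave | 7
frank | 8
After SELECT (2 rows):
depts.name
dave
frank
After ORDER BY (2 rows):
depts.name
dave
frank

== RESULT ==
depts.name
dave
frank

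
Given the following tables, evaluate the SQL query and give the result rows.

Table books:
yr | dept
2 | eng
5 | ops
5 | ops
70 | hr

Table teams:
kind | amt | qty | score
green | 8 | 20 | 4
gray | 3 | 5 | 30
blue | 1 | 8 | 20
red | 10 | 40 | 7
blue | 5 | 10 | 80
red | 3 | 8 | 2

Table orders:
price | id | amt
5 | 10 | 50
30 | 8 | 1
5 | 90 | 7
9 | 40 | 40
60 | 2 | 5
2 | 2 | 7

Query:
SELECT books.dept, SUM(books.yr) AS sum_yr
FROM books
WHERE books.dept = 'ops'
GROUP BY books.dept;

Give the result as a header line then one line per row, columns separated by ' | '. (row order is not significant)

== RESULT ==
books.dept | sum_yr
ops | 10

Derivation:
After WHERE (2 rows):
books.yr | books.dept
5 | ops
5 | ops
After GROUP BY (1 rows):
books.dept | sum_yr
ops | 10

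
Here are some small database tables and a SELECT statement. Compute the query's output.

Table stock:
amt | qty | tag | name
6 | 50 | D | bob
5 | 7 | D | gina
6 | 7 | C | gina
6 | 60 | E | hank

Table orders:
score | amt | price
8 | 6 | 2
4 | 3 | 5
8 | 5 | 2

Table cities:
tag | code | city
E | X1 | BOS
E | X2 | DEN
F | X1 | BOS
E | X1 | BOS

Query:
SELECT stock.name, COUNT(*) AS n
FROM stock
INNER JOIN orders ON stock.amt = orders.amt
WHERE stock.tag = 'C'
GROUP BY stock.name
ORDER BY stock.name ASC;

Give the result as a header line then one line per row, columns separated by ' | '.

After JOIN orders (4 rows):
stock.amt | stock.qty | stock.tag | stock.name | orders.score | orders.amt | orders.price
6 | 50 | D | bob | 8 | 6 | 2
5 | 7 | D | gina | 8 | 5 | 2
6 | 7 | C | gina | 8 | 6 | 2
6 | 60 | E | hank | 8 | 6 | 2
After WHERE (1 rows):
stock.amt | stock.qty | stock.tag | stock.name | orders.score | orders.amt | orders.price
6 | 7 | C | gina | 8 | 6 | 2
After GROUP BY (1 rows):
stock.name | n
gina | 1
After ORDER BY (1 rows):
stock.name | n
gina | 1

== RESULT ==
stock.name | n
gina | 1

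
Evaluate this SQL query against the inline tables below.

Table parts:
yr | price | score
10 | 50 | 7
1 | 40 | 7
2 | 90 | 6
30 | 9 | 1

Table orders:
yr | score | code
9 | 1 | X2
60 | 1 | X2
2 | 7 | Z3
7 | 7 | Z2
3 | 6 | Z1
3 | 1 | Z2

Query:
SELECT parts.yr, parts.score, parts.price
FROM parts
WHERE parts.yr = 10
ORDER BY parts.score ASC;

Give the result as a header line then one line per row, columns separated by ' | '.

After WHERE (1 rows):
parts.yr | parts.price | parts.score
10 | 50 | 7
After SELECT (1 rows):
parts.yr | parts.score | parts.price
10 | 7 | 50
After ORDER BY (1 rows):
parts.yr | parts.score | parts.price
10 | 7 | 50

== RESULT ==
parts.yr | parts.score | parts.price
10 | 7 | 50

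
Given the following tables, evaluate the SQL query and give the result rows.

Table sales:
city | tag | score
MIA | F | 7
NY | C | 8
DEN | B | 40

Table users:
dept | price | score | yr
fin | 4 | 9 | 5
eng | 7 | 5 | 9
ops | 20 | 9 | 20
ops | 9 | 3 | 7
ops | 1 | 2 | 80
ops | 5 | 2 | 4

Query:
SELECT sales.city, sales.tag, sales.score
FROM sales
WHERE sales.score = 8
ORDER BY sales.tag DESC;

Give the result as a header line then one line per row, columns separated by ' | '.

After WHERE (1 rows):
sales.city | sales.tag | sales.score
NY | C | 8
After SELECT (1 rows):
sales.city | sales.tag | sales.score
NY | C | 8
After ORDER BY (1 rows):
sales.city | sales.tag | sales.score
NY | C | 8

== RESULT ==
sales.city | sales.tag | sales.score
NY | C | 8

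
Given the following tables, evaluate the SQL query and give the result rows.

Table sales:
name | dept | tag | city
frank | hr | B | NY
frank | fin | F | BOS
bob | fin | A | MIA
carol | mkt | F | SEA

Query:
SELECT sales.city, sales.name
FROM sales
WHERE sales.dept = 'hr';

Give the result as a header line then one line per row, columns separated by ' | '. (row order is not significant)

After WHERE (1 rows):
sales.name | sales.dept | sales.tag | sales.city
frank | hr | B | NY
After SELECT (1 rows):
sales.city | sales.name
NY | frank

== RESULT ==
sales.city | sales.name
NY | frank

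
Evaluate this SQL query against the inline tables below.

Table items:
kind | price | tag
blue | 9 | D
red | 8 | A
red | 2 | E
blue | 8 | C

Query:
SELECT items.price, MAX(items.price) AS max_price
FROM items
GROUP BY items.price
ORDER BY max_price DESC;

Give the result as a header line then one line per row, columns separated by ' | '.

== RESULT ==
items.price | max_price
9 | 9
8 | 8
2 | 2

Derivation:
After GROUP BY (3 rows):
items.price | max_price
9 | 9
8 | 8
2 | 2
After ORDER BY (3 rows):
items.price | max_price
9 | 9
8 | 8
2 | 2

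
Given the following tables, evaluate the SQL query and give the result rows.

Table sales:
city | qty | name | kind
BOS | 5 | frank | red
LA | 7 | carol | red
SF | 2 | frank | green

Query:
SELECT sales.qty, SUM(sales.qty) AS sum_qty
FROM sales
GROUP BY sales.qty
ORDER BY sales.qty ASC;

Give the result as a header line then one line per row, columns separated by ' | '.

After GROUP BY (3 rows):
sales.qty | sum_qty
5 | 5
7 | 7
2 | 2
After ORDER BY (3 rows):
sales.qty | sum_qty
2 | 2
5 | 5
7 | 7

== RESULT ==
sales.qty | sum_qty
2 | 2
5 | 5
7 | 7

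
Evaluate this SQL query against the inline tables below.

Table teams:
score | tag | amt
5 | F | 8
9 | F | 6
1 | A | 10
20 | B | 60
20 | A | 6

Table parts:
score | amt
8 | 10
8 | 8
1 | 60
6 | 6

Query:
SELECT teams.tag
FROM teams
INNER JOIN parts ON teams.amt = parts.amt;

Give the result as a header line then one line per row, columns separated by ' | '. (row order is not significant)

== RESULT ==
teams.tag
F
F
A
B
A

Derivation:
After JOIN parts (5 rows):
teams.score | teams.tag | teams.amt | parts.score | parts.amt
5 | F | 8 | 8 | 8
9 | F | 6 | 6 | 6
1 | A | 10 | 8 | 10
20 | B | 60 | 1 | 60
20 | A | 6 | 6 | 6
After SELECT (5 rows):
teams.tag
F
F
A
B
A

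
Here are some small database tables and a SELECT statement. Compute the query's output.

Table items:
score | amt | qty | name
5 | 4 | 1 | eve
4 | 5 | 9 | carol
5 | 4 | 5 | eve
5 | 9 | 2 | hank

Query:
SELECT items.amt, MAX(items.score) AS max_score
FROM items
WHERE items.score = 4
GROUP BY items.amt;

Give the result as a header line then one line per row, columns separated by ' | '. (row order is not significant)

== RESULT ==
items.amt | max_score
5 | 4

Derivation:
After WHERE (1 rows):
items.score | items.amt | items.qty | items.name
4 | 5 | 9 | carol
After GROUP BY (1 rows):
items.amt | max_score
5 | 4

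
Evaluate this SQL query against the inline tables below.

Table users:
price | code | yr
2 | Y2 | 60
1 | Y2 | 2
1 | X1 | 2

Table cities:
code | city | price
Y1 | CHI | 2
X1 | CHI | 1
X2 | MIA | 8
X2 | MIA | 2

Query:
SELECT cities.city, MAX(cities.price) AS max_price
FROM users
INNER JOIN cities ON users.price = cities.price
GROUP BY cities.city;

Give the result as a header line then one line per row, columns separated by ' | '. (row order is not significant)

== RESULT ==
cities.city | max_price
CHI | 2
MIA | 2

Derivation:
After JOIN cities (4 rows):
users.price | users.code | users.yr | cities.code | cities.city | cities.price
2 | Y2 | 60 | Y1 | CHI | 2
2 | Y2 | 60 | X2 | MIA | 2
1 | Y2 | 2 | X1 | CHI | 1
1 | X1 | 2 | X1 | CHI | 1
After GROUP BY (2 rows):
cities.city | max_price
CHI | 2
MIA | 2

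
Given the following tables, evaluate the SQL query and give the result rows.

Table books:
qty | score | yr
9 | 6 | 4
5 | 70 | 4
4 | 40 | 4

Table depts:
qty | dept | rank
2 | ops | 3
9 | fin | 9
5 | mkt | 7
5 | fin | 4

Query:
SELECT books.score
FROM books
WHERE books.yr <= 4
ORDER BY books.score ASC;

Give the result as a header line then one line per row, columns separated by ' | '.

== RESULT ==
books.score
6
40
70

Derivation:
After WHERE (3 rows):
books.qty | books.score | books.yr
9 | 6 | 4
5 | 70 | 4
4 | 40 | 4
After SELECT (3 rows):
books.score
6
70
40
After ORDER BY (3 rows):
books.score
6
40
70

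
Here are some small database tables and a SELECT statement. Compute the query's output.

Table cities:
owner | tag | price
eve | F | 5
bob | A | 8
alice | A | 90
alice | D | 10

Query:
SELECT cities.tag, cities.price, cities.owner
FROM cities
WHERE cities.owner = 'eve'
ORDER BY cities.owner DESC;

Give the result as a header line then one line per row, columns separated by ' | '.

After WHERE (1 rows):
cities.owner | cities.tag | cities.price
eve | F | 5
After SELECT (1 rows):
cities.tag | cities.price | cities.owner
F | 5 | eve
After ORDER BY (1 rows):
cities.tag | cities.price | cities.owner
F | 5 | eve

== RESULT ==
cities.tag | cities.price | cities.owner
F | 5 | eve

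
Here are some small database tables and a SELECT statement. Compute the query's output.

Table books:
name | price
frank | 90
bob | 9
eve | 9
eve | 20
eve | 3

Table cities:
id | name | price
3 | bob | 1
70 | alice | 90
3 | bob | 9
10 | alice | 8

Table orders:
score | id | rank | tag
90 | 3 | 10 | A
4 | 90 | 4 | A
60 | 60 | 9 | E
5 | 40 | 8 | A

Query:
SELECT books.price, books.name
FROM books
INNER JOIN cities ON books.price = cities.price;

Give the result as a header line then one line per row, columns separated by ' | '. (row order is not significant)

After JOIN cities (3 rows):
books.name | books.price | cities.id | cities.name | cities.price
frank | 90 | 70 | alice | 90
bob | 9 | 3 | bob | 9
eve | 9 | 3 | bob | 9
After SELECT (3 rows):
books.price | books.name
90 | frank
9 | bob
9 | eve

== RESULT ==
books.price | books.name
90 | frank
9 | bob
9 | eve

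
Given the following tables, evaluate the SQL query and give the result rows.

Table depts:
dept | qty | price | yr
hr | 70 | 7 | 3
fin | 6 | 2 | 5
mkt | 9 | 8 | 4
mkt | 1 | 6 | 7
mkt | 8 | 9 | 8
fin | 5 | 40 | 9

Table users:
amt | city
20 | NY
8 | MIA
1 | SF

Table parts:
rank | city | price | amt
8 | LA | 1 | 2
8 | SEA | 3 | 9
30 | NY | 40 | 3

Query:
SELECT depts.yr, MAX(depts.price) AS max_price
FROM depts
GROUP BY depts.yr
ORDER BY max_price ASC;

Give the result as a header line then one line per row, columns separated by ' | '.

== RESULT ==
depts.yr | max_price
5 | 2
7 | 6
3 | 7
4 | 8
8 | 9
9 | 40

Derivation:
After GROUP BY (6 rows):
depts.yr | max_price
3 | 7
5 | 2
4 | 8
7 | 6
8 | 9
9 | 40
After ORDER BY (6 rows):
depts.yr | max_price
5 | 2
7 | 6
3 | 7
4 | 8
8 | 9
9 | 40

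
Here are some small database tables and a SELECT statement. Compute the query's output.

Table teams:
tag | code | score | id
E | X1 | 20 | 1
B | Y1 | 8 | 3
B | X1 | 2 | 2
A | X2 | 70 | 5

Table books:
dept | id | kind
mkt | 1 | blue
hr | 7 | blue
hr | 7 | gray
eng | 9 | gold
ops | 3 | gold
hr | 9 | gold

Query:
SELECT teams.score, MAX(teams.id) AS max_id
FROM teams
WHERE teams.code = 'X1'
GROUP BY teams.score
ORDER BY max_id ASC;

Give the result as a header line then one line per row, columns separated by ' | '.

== RESULT ==
teams.score | max_id
20 | 1
2 | 2

Derivation:
After WHERE (2 rows):
teams.tag | teams.code | teams.score | teams.id
E | X1 | 20 | 1
B | X1 | 2 | 2
After GROUP BY (2 rows):
teams.score | max_id
20 | 1
2 | 2
After ORDER BY (2 rows):
teams.score | max_id
20 | 1
2 | 2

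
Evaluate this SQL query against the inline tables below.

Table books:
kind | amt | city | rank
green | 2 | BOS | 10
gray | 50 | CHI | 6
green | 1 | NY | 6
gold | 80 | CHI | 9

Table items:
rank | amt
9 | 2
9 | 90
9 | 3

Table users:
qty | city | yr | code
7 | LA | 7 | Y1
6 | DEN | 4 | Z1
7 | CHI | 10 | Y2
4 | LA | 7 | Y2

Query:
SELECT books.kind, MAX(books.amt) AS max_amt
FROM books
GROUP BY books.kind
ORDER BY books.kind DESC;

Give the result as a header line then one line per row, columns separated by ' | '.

After GROUP BY (3 rows):
books.kind | max_amt
green | 2
gray | 50
gold | 80
After ORDER BY (3 rows):
books.kind | max_amt
green | 2
gray | 50
gold | 80

== RESULT ==
books.kind | max_amt
green | 2
gray | 50
gold | 80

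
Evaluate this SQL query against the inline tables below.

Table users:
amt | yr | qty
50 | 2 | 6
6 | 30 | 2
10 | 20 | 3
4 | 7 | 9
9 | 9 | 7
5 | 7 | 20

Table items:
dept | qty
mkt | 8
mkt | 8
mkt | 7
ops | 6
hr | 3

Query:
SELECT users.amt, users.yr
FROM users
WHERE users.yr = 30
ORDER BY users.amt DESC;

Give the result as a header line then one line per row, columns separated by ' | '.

== RESULT ==
users.amt | users.yr
6 | 30

Derivation:
After WHERE (1 rows):
users.amt | users.yr | users.qty
6 | 30 | 2
After SELECT (1 rows):
users.amt | users.yr
6 | 30
After ORDER BY (1 rows):
users.amt | users.yr
6 | 30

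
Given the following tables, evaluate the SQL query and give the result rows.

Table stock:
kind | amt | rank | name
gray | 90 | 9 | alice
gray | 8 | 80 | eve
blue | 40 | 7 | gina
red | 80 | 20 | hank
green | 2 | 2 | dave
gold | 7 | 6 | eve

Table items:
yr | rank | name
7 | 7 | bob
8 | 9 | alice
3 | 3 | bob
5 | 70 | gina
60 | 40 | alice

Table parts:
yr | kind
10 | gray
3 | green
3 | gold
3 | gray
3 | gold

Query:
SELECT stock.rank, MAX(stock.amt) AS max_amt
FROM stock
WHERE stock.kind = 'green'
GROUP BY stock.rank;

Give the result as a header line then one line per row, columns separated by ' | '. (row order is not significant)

After WHERE (1 rows):
stock.kind | stock.amt | stock.rank | stock.name
green | 2 | 2 | dave
After GROUP BY (1 rows):
stock.rank | max_amt
2 | 2

== RESULT ==
stock.rank | max_amt
2 | 2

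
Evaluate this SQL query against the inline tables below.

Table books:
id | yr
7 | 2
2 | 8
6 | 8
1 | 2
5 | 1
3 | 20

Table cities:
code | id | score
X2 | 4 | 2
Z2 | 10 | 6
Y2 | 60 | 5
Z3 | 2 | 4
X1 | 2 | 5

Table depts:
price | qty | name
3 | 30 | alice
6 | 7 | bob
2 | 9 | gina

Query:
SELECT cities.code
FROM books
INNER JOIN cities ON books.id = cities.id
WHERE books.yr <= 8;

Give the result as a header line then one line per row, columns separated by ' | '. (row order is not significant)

== RESULT ==
cities.code
Z3
X1

Derivation:
After JOIN cities (2 rows):
books.id | books.yr | cities.code | cities.id | cities.score
2 | 8 | Z3 | 2 | 4
2 | 8 | X1 | 2 | 5
After WHERE (2 rows):
books.id | books.yr | cities.code | cities.id | cities.score
2 | 8 | Z3 | 2 | 4
2 | 8 | X1 | 2 | 5
After SELECT (2 rows):
cities.code
Z3
X1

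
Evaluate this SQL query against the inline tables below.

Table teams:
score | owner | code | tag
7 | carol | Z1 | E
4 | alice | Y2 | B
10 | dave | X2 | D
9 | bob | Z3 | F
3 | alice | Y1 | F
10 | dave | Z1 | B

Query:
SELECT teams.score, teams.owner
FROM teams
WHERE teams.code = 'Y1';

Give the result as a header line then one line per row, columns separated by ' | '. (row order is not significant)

After WHERE (1 rows):
teams.score | teams.owner | teams.code | teams.tag
3 | alice | Y1 | F
After SELECT (1 rows):
teams.score | teams.owner
3 | alice

== RESULT ==
teams.score | teams.owner
3 | alice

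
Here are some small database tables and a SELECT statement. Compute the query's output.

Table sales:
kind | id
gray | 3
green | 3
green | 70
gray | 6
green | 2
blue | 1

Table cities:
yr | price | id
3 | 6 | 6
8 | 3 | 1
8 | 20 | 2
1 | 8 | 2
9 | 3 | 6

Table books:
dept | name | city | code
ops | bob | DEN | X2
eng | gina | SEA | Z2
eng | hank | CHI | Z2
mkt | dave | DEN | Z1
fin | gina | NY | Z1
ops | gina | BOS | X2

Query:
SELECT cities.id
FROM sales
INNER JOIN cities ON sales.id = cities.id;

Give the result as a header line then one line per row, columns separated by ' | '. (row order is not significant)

After JOIN cities (5 rows):
sales.kind | sales.id | cities.yr | cities.price | cities.id
gray | 6 | 3 | 6 | 6
gray | 6 | 9 | 3 | 6
green | 2 | 8 | 20 | 2
green | 2 | 1 | 8 | 2
blue | 1 | 8 | 3 | 1
After SELECT (5 rows):
cities.id
6
6
2
2
1

== RESULT ==
cities.id
6
6
2
2
1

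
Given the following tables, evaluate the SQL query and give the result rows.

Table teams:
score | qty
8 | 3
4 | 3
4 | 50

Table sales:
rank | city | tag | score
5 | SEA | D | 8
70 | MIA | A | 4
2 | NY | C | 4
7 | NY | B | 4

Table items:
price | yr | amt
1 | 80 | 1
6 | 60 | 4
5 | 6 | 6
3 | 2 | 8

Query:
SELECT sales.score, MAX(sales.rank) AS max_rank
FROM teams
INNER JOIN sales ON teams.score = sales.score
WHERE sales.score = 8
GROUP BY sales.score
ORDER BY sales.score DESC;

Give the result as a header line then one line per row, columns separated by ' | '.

After JOIN sales (7 rows):
teams.score | teams.qty | sales.rank | sales.city | sales.tag | sales.score
8 | 3 | 5 | SEA | D | 8
4 | 3 | 70 | MIA | A | 4
4 | 3 | 2 | NY | C | 4
4 | 3 | 7 | NY | B | 4
4 | 50 | 70 | MIA | A | 4
4 | 50 | 2 | NY | C | 4
4 | 50 | 7 | NY | B | 4
After WHERE (1 rows):
teams.score | teams.qty | sales.rank | sales.city | sales.tag | sales.score
8 | 3 | 5 | SEA | D | 8
After GROUP BY (1 rows):
sales.score | max_rank
8 | 5
After ORDER BY (1 rows):
sales.score | max_rank
8 | 5

== RESULT ==
sales.score | max_rank
8 | 5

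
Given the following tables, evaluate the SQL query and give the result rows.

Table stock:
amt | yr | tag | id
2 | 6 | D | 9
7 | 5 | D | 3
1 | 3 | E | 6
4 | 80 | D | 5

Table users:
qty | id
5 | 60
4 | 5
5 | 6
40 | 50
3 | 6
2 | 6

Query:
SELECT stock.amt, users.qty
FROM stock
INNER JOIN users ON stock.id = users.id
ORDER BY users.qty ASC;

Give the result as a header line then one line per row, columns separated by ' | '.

After JOIN users (4 rows):
stock.amt | stock.yr | stock.tag | stock.id | users.qty | users.id
1 | 3 | E | 6 | 5 | 6
1 | 3 | E | 6 | 3 | 6
1 | 3 | E | 6 | 2 | 6
4 | 80 | D | 5 | 4 | 5
After SELECT (4 rows):
stock.amt | users.qty
1 | 5
1 | 3
1 | 2
4 | 4
After ORDER BY (4 rows):
stock.amt | users.qty
1 | 2
1 | 3
4 | 4
1 | 5

== RESULT ==
stock.amt | users.qty
1 | 2
1 | 3
4 | 4
1 | 5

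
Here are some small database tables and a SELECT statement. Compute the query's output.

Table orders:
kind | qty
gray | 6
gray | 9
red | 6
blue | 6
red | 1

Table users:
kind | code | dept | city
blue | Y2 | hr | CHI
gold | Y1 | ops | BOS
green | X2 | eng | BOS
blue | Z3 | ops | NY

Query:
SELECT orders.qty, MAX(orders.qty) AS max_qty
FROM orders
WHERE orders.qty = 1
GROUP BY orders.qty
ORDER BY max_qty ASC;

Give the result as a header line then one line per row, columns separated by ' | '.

After WHERE (1 rows):
orders.kind | orders.qty
red | 1
After GROUP BY (1 rows):
orders.qty | max_qty
1 | 1
After ORDER BY (1 rows):
orders.qty | max_qty
1 | 1

== RESULT ==
orders.qty | max_qty
1 | 1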